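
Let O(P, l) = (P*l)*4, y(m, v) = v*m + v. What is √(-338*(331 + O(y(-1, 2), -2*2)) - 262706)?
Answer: 2*I*√93646 ≈ 612.03*I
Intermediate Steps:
y(m, v) = v + m*v (y(m, v) = m*v + v = v + m*v)
O(P, l) = 4*P*l
√(-338*(331 + O(y(-1, 2), -2*2)) - 262706) = √(-338*(331 + 4*(2*(1 - 1))*(-2*2)) - 262706) = √(-338*(331 + 4*(2*0)*(-4)) - 262706) = √(-338*(331 + 4*0*(-4)) - 262706) = √(-338*(331 + 0) - 262706) = √(-338*331 - 262706) = √(-111878 - 262706) = √(-374584) = 2*I*√93646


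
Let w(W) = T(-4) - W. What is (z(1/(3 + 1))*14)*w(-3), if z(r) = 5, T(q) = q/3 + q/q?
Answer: 560/3 ≈ 186.67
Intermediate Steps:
T(q) = 1 + q/3 (T(q) = q*(⅓) + 1 = q/3 + 1 = 1 + q/3)
w(W) = -⅓ - W (w(W) = (1 + (⅓)*(-4)) - W = (1 - 4/3) - W = -⅓ - W)
(z(1/(3 + 1))*14)*w(-3) = (5*14)*(-⅓ - 1*(-3)) = 70*(-⅓ + 3) = 70*(8/3) = 560/3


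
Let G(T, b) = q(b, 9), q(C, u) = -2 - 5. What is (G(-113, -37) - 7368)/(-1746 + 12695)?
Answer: -7375/10949 ≈ -0.67358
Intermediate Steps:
q(C, u) = -7
G(T, b) = -7
(G(-113, -37) - 7368)/(-1746 + 12695) = (-7 - 7368)/(-1746 + 12695) = -7375/10949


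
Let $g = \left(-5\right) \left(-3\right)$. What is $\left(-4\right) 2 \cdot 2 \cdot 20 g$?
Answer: $-4800$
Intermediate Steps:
$g = 15$
$\left(-4\right) 2 \cdot 2 \cdot 20 g = \left(-4\right) 2 \cdot 2 \cdot 20 \cdot 15 = \left(-8\right) 2 \cdot 20 \cdot 15 = \left(-16\right) 20 \cdot 15 = \left(-320\right) 15 = -4800$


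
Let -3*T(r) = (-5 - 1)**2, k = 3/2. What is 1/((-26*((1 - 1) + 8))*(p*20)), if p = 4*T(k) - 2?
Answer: 1/208000 ≈ 4.8077e-6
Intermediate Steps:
k = 3/2 (k = 3*(1/2) = 3/2 ≈ 1.5000)
T(r) = -12 (T(r) = -(-5 - 1)**2/3 = -1/3*(-6)**2 = -1/3*36 = -12)
p = -50 (p = 4*(-12) - 2 = -48 - 2 = -50)
1/((-26*((1 - 1) + 8))*(p*20)) = 1/((-26*((1 - 1) + 8))*(-50*20)) = 1/(-26*(0 + 8)*(-1000)) = 1/(-26*8*(-1000)) = 1/(-208*(-1000)) = 1/208000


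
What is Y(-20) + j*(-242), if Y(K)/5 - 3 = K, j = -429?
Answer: 103733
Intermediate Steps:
Y(K) = 15 + 5*K
Y(-20) + j*(-242) = (15 + 5*(-20)) - 429*(-242) = (15 - 100) + 103818 = -85 + 103818 = 103733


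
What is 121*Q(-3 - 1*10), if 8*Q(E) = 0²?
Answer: 0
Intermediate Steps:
Q(E) = 0 (Q(E) = (⅛)*0² = (⅛)*0 = 0)
121*Q(-3 - 1*10) = 121*0 = 0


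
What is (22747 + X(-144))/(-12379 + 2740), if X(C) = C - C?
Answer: -22747/9639 ≈ -2.3599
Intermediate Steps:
X(C) = 0
(22747 + X(-144))/(-12379 + 2740) = (22747 + 0)/(-12379 + 2740) = 22747/(-9639) = 22747*(-1/9639) = -22747/9639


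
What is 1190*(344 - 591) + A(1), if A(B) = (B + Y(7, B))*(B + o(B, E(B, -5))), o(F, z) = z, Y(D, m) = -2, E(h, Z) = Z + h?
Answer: -293927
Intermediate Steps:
A(B) = (-5 + 2*B)*(-2 + B) (A(B) = (B - 2)*(B + (-5 + B)) = (-2 + B)*(-5 + 2*B) = (-5 + 2*B)*(-2 + B))
1190*(344 - 591) + A(1) = 1190*(344 - 591) + (10 - 9*1 + 2*1²) = 1190*(-247) + (10 - 9 + 2*1) = -293930 + (10 - 9 + 2) = -293930 + 3 = -293927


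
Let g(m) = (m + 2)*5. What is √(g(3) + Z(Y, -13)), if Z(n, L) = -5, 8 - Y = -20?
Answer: 2*√5 ≈ 4.4721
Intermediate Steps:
Y = 28 (Y = 8 - 1*(-20) = 8 + 20 = 28)
g(m) = 10 + 5*m (g(m) = (2 + m)*5 = 10 + 5*m)
√(g(3) + Z(Y, -13)) = √((10 + 5*3) - 5) = √((10 + 15) - 5) = √(25 - 5) = √20 = 2*√5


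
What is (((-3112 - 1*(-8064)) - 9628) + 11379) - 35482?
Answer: -28779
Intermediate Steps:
(((-3112 - 1*(-8064)) - 9628) + 11379) - 35482 = (((-3112 + 8064) - 9628) + 11379) - 35482 = ((4952 - 9628) + 11379) - 35482 = (-4676 + 11379) - 35482 = 6703 - 35482 = -28779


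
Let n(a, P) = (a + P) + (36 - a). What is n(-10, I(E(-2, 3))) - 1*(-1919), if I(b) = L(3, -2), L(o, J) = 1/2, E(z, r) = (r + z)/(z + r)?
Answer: 3911/2 ≈ 1955.5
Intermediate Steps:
E(z, r) = 1 (E(z, r) = (r + z)/(r + z) = 1)
L(o, J) = ½
I(b) = ½
n(a, P) = 36 + P (n(a, P) = (P + a) + (36 - a) = 36 + P)
n(-10, I(E(-2, 3))) - 1*(-1919) = (36 + ½) - 1*(-1919) = 73/2 + 1919 = 3911/2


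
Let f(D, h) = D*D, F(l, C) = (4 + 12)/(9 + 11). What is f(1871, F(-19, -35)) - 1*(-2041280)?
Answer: 5541921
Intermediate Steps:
F(l, C) = ⅘ (F(l, C) = 16/20 = 16*(1/20) = ⅘)
f(D, h) = D²
f(1871, F(-19, -35)) - 1*(-2041280) = 1871² - 1*(-2041280) = 3500641 + 2041280 = 5541921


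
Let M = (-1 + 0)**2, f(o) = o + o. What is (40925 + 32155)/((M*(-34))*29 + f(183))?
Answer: -3654/31 ≈ -117.87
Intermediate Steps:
f(o) = 2*o
M = 1 (M = (-1)**2 = 1)
(40925 + 32155)/((M*(-34))*29 + f(183)) = (40925 + 32155)/((1*(-34))*29 + 2*183) = 73080/(-34*29 + 366) = 73080/(-986 + 366) = 73080/(-620) = 73080*(-1/620) = -3654/31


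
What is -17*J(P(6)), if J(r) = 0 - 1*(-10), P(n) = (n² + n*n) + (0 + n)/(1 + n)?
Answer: -170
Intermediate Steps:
P(n) = 2*n² + n/(1 + n) (P(n) = (n² + n²) + n/(1 + n) = 2*n² + n/(1 + n))
J(r) = 10 (J(r) = 0 + 10 = 10)
-17*J(P(6)) = -17*10 = -170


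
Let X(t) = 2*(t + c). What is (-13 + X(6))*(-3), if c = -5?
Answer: 33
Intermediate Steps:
X(t) = -10 + 2*t (X(t) = 2*(t - 5) = 2*(-5 + t) = -10 + 2*t)
(-13 + X(6))*(-3) = (-13 + (-10 + 2*6))*(-3) = (-13 + (-10 + 12))*(-3) = (-13 + 2)*(-3) = -11*(-3) = 33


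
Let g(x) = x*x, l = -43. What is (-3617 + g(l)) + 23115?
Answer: 21347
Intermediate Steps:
g(x) = x**2
(-3617 + g(l)) + 23115 = (-3617 + (-43)**2) + 23115 = (-3617 + 1849) + 23115 = -1768 + 23115 = 21347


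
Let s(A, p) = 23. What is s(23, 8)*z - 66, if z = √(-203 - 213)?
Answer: -66 + 92*I*√26 ≈ -66.0 + 469.11*I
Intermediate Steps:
z = 4*I*√26 (z = √(-416) = 4*I*√26 ≈ 20.396*I)
s(23, 8)*z - 66 = 23*(4*I*√26) - 66 = 92*I*√26 - 66 = -66 + 92*I*√26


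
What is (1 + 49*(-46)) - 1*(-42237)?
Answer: 39984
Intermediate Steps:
(1 + 49*(-46)) - 1*(-42237) = (1 - 2254) + 42237 = -2253 + 42237 = 39984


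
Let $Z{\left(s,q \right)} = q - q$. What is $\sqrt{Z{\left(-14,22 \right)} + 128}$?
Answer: $8 \sqrt{2} \approx 11.314$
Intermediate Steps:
$Z{\left(s,q \right)} = 0$
$\sqrt{Z{\left(-14,22 \right)} + 128} = \sqrt{0 + 128} = \sqrt{128} = 8 \sqrt{2}$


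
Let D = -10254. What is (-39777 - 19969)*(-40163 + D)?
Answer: 3012214082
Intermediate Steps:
(-39777 - 19969)*(-40163 + D) = (-39777 - 19969)*(-40163 - 10254) = -59746*(-50417) = 3012214082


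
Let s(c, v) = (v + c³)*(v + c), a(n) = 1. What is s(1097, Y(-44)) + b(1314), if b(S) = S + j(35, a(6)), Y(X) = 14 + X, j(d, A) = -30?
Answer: 1408589000365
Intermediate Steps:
s(c, v) = (c + v)*(v + c³) (s(c, v) = (v + c³)*(c + v) = (c + v)*(v + c³))
b(S) = -30 + S (b(S) = S - 30 = -30 + S)
s(1097, Y(-44)) + b(1314) = (1097⁴ + (14 - 44)² + 1097*(14 - 44) + (14 - 44)*1097³) + (-30 + 1314) = (1448193221281 + (-30)² + 1097*(-30) - 30*1320139673) + 1284 = (1448193221281 + 900 - 32910 - 39604190190) + 1284 = 1408588999081 + 1284 = 1408589000365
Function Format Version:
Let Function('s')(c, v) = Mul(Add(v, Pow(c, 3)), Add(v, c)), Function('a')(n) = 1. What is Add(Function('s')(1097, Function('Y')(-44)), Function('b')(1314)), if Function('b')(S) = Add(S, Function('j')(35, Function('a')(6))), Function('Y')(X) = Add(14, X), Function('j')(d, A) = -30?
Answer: 1408589000365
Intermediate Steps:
Function('s')(c, v) = Mul(Add(c, v), Add(v, Pow(c, 3))) (Function('s')(c, v) = Mul(Add(v, Pow(c, 3)), Add(c, v)) = Mul(Add(c, v), Add(v, Pow(c, 3))))
Function('b')(S) = Add(-30, S) (Function('b')(S) = Add(S, -30) = Add(-30, S))
Add(Function('s')(1097, Function('Y')(-44)), Function('b')(1314)) = Add(Add(Pow(1097, 4), Pow(Add(14, -44), 2), Mul(1097, Add(14, -44)), Mul(Add(14, -44), Pow(1097, 3))), Add(-30, 1314)) = Add(Add(1448193221281, Pow(-30, 2), Mul(1097, -30), Mul(-30, 1320139673)), 1284) = Add(Add(1448193221281, 900, -32910, -39604190190), 1284) = Add(1408588999081, 1284) = 1408589000365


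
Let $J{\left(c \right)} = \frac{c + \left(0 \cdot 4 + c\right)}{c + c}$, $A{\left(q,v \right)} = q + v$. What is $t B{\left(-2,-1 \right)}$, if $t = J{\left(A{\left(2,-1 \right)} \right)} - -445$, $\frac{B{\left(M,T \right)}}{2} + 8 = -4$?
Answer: $-10704$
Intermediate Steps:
$B{\left(M,T \right)} = -24$ ($B{\left(M,T \right)} = -16 + 2 \left(-4\right) = -16 - 8 = -24$)
$J{\left(c \right)} = 1$ ($J{\left(c \right)} = \frac{c + \left(0 + c\right)}{2 c} = \left(c + c\right) \frac{1}{2 c} = 2 c \frac{1}{2 c} = 1$)
$t = 446$ ($t = 1 - -445 = 1 + 445 = 446$)
$t B{\left(-2,-1 \right)} = 446 \left(-24\right) = -10704$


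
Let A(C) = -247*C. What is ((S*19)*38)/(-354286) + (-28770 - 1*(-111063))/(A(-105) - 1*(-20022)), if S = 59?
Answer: 4532930252/2713653617 ≈ 1.6704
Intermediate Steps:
((S*19)*38)/(-354286) + (-28770 - 1*(-111063))/(A(-105) - 1*(-20022)) = ((59*19)*38)/(-354286) + (-28770 - 1*(-111063))/(-247*(-105) - 1*(-20022)) = (1121*38)*(-1/354286) + (-28770 + 111063)/(25935 + 20022) = 42598*(-1/354286) + 82293/45957 = -21299/177143 + 82293*(1/45957) = -21299/177143 + 27431/15319 = 4532930252/2713653617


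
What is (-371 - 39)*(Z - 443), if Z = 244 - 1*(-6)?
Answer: 79130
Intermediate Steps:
Z = 250 (Z = 244 + 6 = 250)
(-371 - 39)*(Z - 443) = (-371 - 39)*(250 - 443) = -410*(-193) = 79130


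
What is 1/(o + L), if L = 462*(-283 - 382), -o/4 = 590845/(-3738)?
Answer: -1869/573031180 ≈ -3.2616e-6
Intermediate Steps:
o = 1181690/1869 (o = -2363380/(-3738) = -2363380*(-1)/3738 = -4*(-590845/3738) = 1181690/1869 ≈ 632.26)
L = -307230 (L = 462*(-665) = -307230)
1/(o + L) = 1/(1181690/1869 - 307230) = 1/(-573031180/1869) = -1869/573031180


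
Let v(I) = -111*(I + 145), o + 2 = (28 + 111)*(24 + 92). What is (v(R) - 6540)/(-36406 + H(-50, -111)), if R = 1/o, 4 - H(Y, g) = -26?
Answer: 121640527/195484624 ≈ 0.62225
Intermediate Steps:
H(Y, g) = 30 (H(Y, g) = 4 - 1*(-26) = 4 + 26 = 30)
o = 16122 (o = -2 + (28 + 111)*(24 + 92) = -2 + 139*116 = -2 + 16124 = 16122)
R = 1/16122 ≈ 6.2027e-5
v(I) = -16095 - 111*I (v(I) = -111*(145 + I) = -16095 - 111*I)
(v(R) - 6540)/(-36406 + H(-50, -111)) = ((-16095 - 111*1/16122) - 6540)/(-36406 + 30) = ((-16095 - 37/5374) - 6540)/(-36376) = (-86494567/5374 - 6540)*(-1/36376) = -121640527/5374*(-1/36376) = 121640527/195484624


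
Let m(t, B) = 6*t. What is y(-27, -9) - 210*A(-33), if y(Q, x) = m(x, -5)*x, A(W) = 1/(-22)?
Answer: 5451/11 ≈ 495.55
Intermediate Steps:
A(W) = -1/22
y(Q, x) = 6*x² (y(Q, x) = (6*x)*x = 6*x²)
y(-27, -9) - 210*A(-33) = 6*(-9)² - 210*(-1/22) = 6*81 + 105/11 = 486 + 105/11 = 5451/11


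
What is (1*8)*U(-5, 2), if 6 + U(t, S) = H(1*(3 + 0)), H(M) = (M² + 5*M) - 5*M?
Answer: 24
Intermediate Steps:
H(M) = M²
U(t, S) = 3 (U(t, S) = -6 + (1*(3 + 0))² = -6 + (1*3)² = -6 + 3² = -6 + 9 = 3)
(1*8)*U(-5, 2) = (1*8)*3 = 8*3 = 24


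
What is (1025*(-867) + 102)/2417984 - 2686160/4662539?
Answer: -10638098168287/11273944701376 ≈ -0.94360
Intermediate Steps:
(1025*(-867) + 102)/2417984 - 2686160/4662539 = (-888675 + 102)*(1/2417984) - 2686160*1/4662539 = -888573*1/2417984 - 2686160/4662539 = -888573/2417984 - 2686160/4662539 = -10638098168287/11273944701376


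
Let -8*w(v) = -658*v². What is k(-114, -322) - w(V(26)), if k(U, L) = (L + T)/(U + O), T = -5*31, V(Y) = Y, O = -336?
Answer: -2779997/50 ≈ -55600.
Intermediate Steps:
T = -155
w(v) = 329*v²/4 (w(v) = -(-329)*v²/4 = 329*v²/4)
k(U, L) = (-155 + L)/(-336 + U) (k(U, L) = (L - 155)/(U - 336) = (-155 + L)/(-336 + U))
k(-114, -322) - w(V(26)) = (-155 - 322)/(-336 - 114) - 329*26²/4 = -477/(-450) - 329*676/4 = -1/450*(-477) - 1*55601 = 53/50 - 55601 = -2779997/50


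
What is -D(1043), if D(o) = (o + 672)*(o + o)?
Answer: -3577490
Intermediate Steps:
D(o) = 2*o*(672 + o) (D(o) = (672 + o)*(2*o) = 2*o*(672 + o))
-D(1043) = -2*1043*(672 + 1043) = -2*1043*1715 = -1*3577490 = -3577490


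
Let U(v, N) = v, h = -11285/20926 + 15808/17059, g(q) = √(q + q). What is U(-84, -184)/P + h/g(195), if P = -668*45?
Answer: 7/2505 + 138287393*√390/139220887260 ≈ 0.022410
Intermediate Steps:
g(q) = √2*√q (g(q) = √(2*q) = √2*√q)
h = 138287393/356976634 (h = -11285*1/20926 + 15808*(1/17059) = -11285/20926 + 15808/17059 = 138287393/356976634 ≈ 0.38738)
P = -30060
U(-84, -184)/P + h/g(195) = -84/(-30060) + 138287393/(356976634*((√2*√195))) = -84*(-1/30060) + 138287393/(356976634*(√390)) = 7/2505 + 138287393*(√390/390)/356976634 = 7/2505 + 138287393*√390/139220887260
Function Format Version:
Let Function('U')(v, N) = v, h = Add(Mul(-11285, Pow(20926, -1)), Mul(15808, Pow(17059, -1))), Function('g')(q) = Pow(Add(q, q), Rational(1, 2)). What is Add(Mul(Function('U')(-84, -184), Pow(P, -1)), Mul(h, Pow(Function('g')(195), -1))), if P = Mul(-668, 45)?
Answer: Add(Rational(7, 2505), Mul(Rational(138287393, 139220887260), Pow(390, Rational(1, 2)))) ≈ 0.022410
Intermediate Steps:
Function('g')(q) = Mul(Pow(2, Rational(1, 2)), Pow(q, Rational(1, 2))) (Function('g')(q) = Pow(Mul(2, q), Rational(1, 2)) = Mul(Pow(2, Rational(1, 2)), Pow(q, Rational(1, 2))))
h = Rational(138287393, 356976634) (h = Add(Mul(-11285, Rational(1, 20926)), Mul(15808, Rational(1, 17059))) = Add(Rational(-11285, 20926), Rational(15808, 17059)) = Rational(138287393, 356976634) ≈ 0.38738)
P = -30060
Add(Mul(Function('U')(-84, -184), Pow(P, -1)), Mul(h, Pow(Function('g')(195), -1))) = Add(Mul(-84, Pow(-30060, -1)), Mul(Rational(138287393, 356976634), Pow(Mul(Pow(2, Rational(1, 2)), Pow(195, Rational(1, 2))), -1))) = Add(Mul(-84, Rational(-1, 30060)), Mul(Rational(138287393, 356976634), Pow(Pow(390, Rational(1, 2)), -1))) = Add(Rational(7, 2505), Mul(Rational(138287393, 356976634), Mul(Rational(1, 390), Pow(390, Rational(1, 2))))) = Add(Rational(7, 2505), Mul(Rational(138287393, 139220887260), Pow(390, Rational(1, 2))))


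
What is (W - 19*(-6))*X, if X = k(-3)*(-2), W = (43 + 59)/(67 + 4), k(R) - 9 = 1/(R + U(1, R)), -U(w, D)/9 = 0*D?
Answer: -142064/71 ≈ -2000.9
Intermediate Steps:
U(w, D) = 0 (U(w, D) = -0*D = -9*0 = 0)
k(R) = 9 + 1/R (k(R) = 9 + 1/(R + 0) = 9 + 1/R)
W = 102/71 ≈ 1.4366
X = -52/3 (X = (9 + 1/(-3))*(-2) = (9 - ⅓)*(-2) = (26/3)*(-2) = -52/3 ≈ -17.333)
(W - 19*(-6))*X = (102/71 - 19*(-6))*(-52/3) = (102/71 + 114)*(-52/3) = (8196/71)*(-52/3) = -142064/71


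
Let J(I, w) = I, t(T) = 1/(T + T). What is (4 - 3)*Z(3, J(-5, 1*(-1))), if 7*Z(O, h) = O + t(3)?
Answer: 19/42 ≈ 0.45238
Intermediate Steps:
t(T) = 1/(2*T)
Z(O, h) = 1/42 + O/7 (Z(O, h) = (O + (1/2)/3)/7 = (O + (1/2)*(1/3))/7 = (O + 1/6)/7 = (1/6 + O)/7 = 1/42 + O/7)
(4 - 3)*Z(3, J(-5, 1*(-1))) = (4 - 3)*(1/42 + (1/7)*3) = 1*(1/42 + 3/7) = 1*(19/42) = 19/42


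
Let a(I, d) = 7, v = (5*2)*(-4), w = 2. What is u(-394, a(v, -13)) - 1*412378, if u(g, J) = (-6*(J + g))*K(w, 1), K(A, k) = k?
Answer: -410056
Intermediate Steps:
v = -40 (v = 10*(-4) = -40)
u(g, J) = -6*J - 6*g (u(g, J) = -6*(J + g)*1 = (-6*J - 6*g)*1 = -6*J - 6*g)
u(-394, a(v, -13)) - 1*412378 = (-6*7 - 6*(-394)) - 1*412378 = (-42 + 2364) - 412378 = 2322 - 412378 = -410056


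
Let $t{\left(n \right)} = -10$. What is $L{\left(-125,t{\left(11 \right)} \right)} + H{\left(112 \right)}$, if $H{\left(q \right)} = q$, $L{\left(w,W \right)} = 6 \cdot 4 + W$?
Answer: $126$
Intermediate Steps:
$L{\left(w,W \right)} = 24 + W$
$L{\left(-125,t{\left(11 \right)} \right)} + H{\left(112 \right)} = \left(24 - 10\right) + 112 = 14 + 112 = 126$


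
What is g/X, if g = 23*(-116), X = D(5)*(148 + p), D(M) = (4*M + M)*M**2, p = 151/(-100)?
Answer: -10672/366225 ≈ -0.029141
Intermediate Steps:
p = -151/100 (p = 151*(-1/100) = -151/100 ≈ -1.5100)
D(M) = 5*M**3 (D(M) = (5*M)*M**2 = 5*M**3)
X = 366225/4 (X = (5*5**3)*(148 - 151/100) = (5*125)*(14649/100) = 625*(14649/100) = 366225/4 ≈ 91556.)
g = -2668
g/X = -2668/366225/4 = -2668*4/366225 = -10672/366225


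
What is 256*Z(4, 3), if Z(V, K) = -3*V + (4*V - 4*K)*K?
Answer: 0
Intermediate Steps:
Z(V, K) = -3*V + K*(-4*K + 4*V) (Z(V, K) = -3*V + (-4*K + 4*V)*K = -3*V + K*(-4*K + 4*V))
256*Z(4, 3) = 256*(-4*3**2 - 3*4 + 4*3*4) = 256*(-4*9 - 12 + 48) = 256*(-36 - 12 + 48) = 256*0 = 0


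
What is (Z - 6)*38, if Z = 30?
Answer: 912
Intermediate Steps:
(Z - 6)*38 = (30 - 6)*38 = 24*38 = 912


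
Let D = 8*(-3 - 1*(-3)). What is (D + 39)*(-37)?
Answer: -1443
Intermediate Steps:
D = 0 (D = 8*(-3 + 3) = 8*0 = 0)
(D + 39)*(-37) = (0 + 39)*(-37) = 39*(-37) = -1443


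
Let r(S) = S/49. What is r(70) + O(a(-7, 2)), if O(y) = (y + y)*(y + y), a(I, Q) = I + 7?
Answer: 10/7 ≈ 1.4286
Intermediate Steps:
r(S) = S/49 (r(S) = S*(1/49) = S/49)
a(I, Q) = 7 + I
O(y) = 4*y² (O(y) = (2*y)*(2*y) = 4*y²)
r(70) + O(a(-7, 2)) = (1/49)*70 + 4*(7 - 7)² = 10/7 + 4*0² = 10/7 + 4*0 = 10/7 + 0 = 10/7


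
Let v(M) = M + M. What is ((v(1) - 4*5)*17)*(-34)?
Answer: 10404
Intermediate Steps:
v(M) = 2*M
((v(1) - 4*5)*17)*(-34) = ((2*1 - 4*5)*17)*(-34) = ((2 - 20)*17)*(-34) = -18*17*(-34) = -306*(-34) = 10404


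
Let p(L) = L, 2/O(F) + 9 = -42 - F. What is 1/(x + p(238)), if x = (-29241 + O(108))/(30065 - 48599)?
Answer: 2946906/706012949 ≈ 0.0041740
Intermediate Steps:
O(F) = 2/(-51 - F) (O(F) = 2/(-9 + (-42 - F)) = 2/(-51 - F))
x = 4649321/2946906 (x = (-29241 - 2/(51 + 108))/(30065 - 48599) = (-29241 - 2/159)/(-18534) = (-29241 - 2*1/159)*(-1/18534) = (-29241 - 2/159)*(-1/18534) = -4649321/159*(-1/18534) = 4649321/2946906 ≈ 1.5777)
1/(x + p(238)) = 1/(4649321/2946906 + 238) = 1/(706012949/2946906) = 2946906/706012949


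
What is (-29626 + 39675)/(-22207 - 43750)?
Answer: -10049/65957 ≈ -0.15236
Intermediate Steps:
(-29626 + 39675)/(-22207 - 43750) = 10049/(-65957) = 10049*(-1/65957) = -10049/65957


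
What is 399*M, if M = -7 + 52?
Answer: 17955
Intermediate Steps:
M = 45
399*M = 399*45 = 17955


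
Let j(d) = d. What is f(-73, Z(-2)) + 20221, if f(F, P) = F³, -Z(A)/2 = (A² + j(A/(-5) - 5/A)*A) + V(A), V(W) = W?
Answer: -368796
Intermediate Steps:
Z(A) = -2*A - 2*A² - 2*A*(-5/A - A/5) (Z(A) = -2*((A² + (A/(-5) - 5/A)*A) + A) = -2*((A² + (A*(-⅕) - 5/A)*A) + A) = -2*((A² + (-A/5 - 5/A)*A) + A) = -2*((A² + (-5/A - A/5)*A) + A) = -2*((A² + A*(-5/A - A/5)) + A) = -2*(A + A² + A*(-5/A - A/5)) = -2*A - 2*A² - 2*A*(-5/A - A/5))
f(-73, Z(-2)) + 20221 = (-73)³ + 20221 = -389017 + 20221 = -368796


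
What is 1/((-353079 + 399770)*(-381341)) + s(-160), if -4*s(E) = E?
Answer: 712207705239/17805192631 ≈ 40.000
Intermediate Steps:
s(E) = -E/4
1/((-353079 + 399770)*(-381341)) + s(-160) = 1/((-353079 + 399770)*(-381341)) - 1/4*(-160) = -1/381341/46691 + 40 = (1/46691)*(-1/381341) + 40 = -1/17805192631 + 40 = 712207705239/17805192631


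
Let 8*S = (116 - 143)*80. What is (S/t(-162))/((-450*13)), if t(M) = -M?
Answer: 1/3510 ≈ 0.00028490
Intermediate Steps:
S = -270 (S = ((116 - 143)*80)/8 = (-27*80)/8 = (1/8)*(-2160) = -270)
(S/t(-162))/((-450*13)) = (-270/((-1*(-162))))/((-450*13)) = -270/162/(-5850) = -270*1/162*(-1/5850) = -5/3*(-1/5850) = 1/3510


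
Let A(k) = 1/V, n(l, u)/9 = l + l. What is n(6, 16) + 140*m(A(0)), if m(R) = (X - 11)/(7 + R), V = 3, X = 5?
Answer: -72/11 ≈ -6.5455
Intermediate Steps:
n(l, u) = 18*l (n(l, u) = 9*(l + l) = 9*(2*l) = 18*l)
A(k) = ⅓ (A(k) = 1/3 = ⅓)
m(R) = -6/(7 + R) (m(R) = (5 - 11)/(7 + R) = -6/(7 + R))
n(6, 16) + 140*m(A(0)) = 18*6 + 140*(-6/(7 + ⅓)) = 108 + 140*(-6/22/3) = 108 + 140*(-6*3/22) = 108 + 140*(-9/11) = 108 - 1260/11 = -72/11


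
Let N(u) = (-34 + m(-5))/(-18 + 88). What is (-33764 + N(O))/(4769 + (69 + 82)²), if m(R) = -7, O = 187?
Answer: -2363521/1929900 ≈ -1.2247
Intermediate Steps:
N(u) = -41/70 (N(u) = (-34 - 7)/(-18 + 88) = -41/70)
(-33764 + N(O))/(4769 + (69 + 82)²) = (-33764 - 41/70)/(4769 + (69 + 82)²) = -2363521/(70*(4769 + 151²)) = -2363521/(70*(4769 + 22801)) = -2363521/70/27570 = -2363521/70*1/27570 = -2363521/1929900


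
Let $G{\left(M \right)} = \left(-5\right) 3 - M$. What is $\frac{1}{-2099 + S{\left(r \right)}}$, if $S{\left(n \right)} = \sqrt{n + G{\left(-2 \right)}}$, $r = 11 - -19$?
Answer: $- \frac{2099}{4405784} - \frac{\sqrt{17}}{4405784} \approx -0.00047735$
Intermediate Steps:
$G{\left(M \right)} = -15 - M$
$r = 30$ ($r = 11 + 19 = 30$)
$S{\left(n \right)} = \sqrt{-13 + n}$ ($S{\left(n \right)} = \sqrt{n - 13} = \sqrt{-13 + n}$)
$\frac{1}{-2099 + S{\left(r \right)}} = \frac{1}{-2099 + \sqrt{-13 + 30}} = \frac{1}{-2099 + \sqrt{17}}$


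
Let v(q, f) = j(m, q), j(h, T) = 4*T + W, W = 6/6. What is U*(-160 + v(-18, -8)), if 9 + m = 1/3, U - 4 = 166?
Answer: -39270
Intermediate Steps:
U = 170 (U = 4 + 166 = 170)
m = -26/3 (m = -9 + 1/3 = -9 + ⅓ = -26/3 ≈ -8.6667)
W = 1 (W = 6*(⅙) = 1)
j(h, T) = 1 + 4*T (j(h, T) = 4*T + 1 = 1 + 4*T)
v(q, f) = 1 + 4*q
U*(-160 + v(-18, -8)) = 170*(-160 + (1 + 4*(-18))) = 170*(-160 + (1 - 72)) = 170*(-160 - 71) = 170*(-231) = -39270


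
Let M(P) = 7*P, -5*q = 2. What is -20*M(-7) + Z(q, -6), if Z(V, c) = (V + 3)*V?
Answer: 24474/25 ≈ 978.96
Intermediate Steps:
q = -⅖ (q = -⅕*2 = -⅖ ≈ -0.40000)
Z(V, c) = V*(3 + V) (Z(V, c) = (3 + V)*V = V*(3 + V))
-20*M(-7) + Z(q, -6) = -140*(-7) - 2*(3 - ⅖)/5 = -20*(-49) - ⅖*13/5 = 980 - 26/25 = 24474/25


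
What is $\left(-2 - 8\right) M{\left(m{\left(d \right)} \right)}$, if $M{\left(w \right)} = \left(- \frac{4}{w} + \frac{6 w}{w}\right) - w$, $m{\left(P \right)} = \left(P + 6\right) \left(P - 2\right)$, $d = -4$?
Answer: $- \frac{550}{3} \approx -183.33$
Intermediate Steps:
$m{\left(P \right)} = \left(-2 + P\right) \left(6 + P\right)$ ($m{\left(P \right)} = \left(6 + P\right) \left(-2 + P\right) = \left(-2 + P\right) \left(6 + P\right)$)
$M{\left(w \right)} = 6 - w - \frac{4}{w}$ ($M{\left(w \right)} = \left(- \frac{4}{w} + 6\right) - w = \left(6 - \frac{4}{w}\right) - w = 6 - w - \frac{4}{w}$)
$\left(-2 - 8\right) M{\left(m{\left(d \right)} \right)} = \left(-2 - 8\right) \left(6 - \left(-12 + \left(-4\right)^{2} + 4 \left(-4\right)\right) - \frac{4}{-12 + \left(-4\right)^{2} + 4 \left(-4\right)}\right) = \left(-2 - 8\right) \left(6 - \left(-12 + 16 - 16\right) - \frac{4}{-12 + 16 - 16}\right) = - 10 \left(6 - -12 - \frac{4}{-12}\right) = - 10 \left(6 + 12 - - \frac{1}{3}\right) = - 10 \left(6 + 12 + \frac{1}{3}\right) = \left(-10\right) \frac{55}{3} = - \frac{550}{3}$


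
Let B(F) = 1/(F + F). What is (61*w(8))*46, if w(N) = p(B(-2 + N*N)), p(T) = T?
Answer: 1403/62 ≈ 22.629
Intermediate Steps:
B(F) = 1/(2*F)
w(N) = 1/(2*(-2 + N²)) (w(N) = 1/(2*(-2 + N*N)) = 1/(2*(-2 + N²)))
(61*w(8))*46 = (61*(1/(2*(-2 + 8²))))*46 = (61*(1/(2*(-2 + 64))))*46 = (61*((½)/62))*46 = (61*((½)*(1/62)))*46 = (61*(1/124))*46 = (61/124)*46 = 1403/62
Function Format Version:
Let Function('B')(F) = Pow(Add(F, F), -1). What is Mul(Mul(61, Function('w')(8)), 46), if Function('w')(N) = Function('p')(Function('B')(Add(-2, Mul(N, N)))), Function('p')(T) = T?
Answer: Rational(1403, 62) ≈ 22.629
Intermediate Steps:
Function('B')(F) = Mul(Rational(1, 2), Pow(F, -1)) (Function('B')(F) = Pow(Mul(2, F), -1) = Mul(Rational(1, 2), Pow(F, -1)))
Function('w')(N) = Mul(Rational(1, 2), Pow(Add(-2, Pow(N, 2)), -1)) (Function('w')(N) = Mul(Rational(1, 2), Pow(Add(-2, Mul(N, N)), -1)) = Mul(Rational(1, 2), Pow(Add(-2, Pow(N, 2)), -1)))
Mul(Mul(61, Function('w')(8)), 46) = Mul(Mul(61, Mul(Rational(1, 2), Pow(Add(-2, Pow(8, 2)), -1))), 46) = Mul(Mul(61, Mul(Rational(1, 2), Pow(Add(-2, 64), -1))), 46) = Mul(Mul(61, Mul(Rational(1, 2), Pow(62, -1))), 46) = Mul(Mul(61, Mul(Rational(1, 2), Rational(1, 62))), 46) = Mul(Mul(61, Rational(1, 124)), 46) = Mul(Rational(61, 124), 46) = Rational(1403, 62)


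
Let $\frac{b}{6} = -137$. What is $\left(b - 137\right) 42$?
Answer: $-40278$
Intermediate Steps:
$b = -822$ ($b = 6 \left(-137\right) = -822$)
$\left(b - 137\right) 42 = \left(-822 - 137\right) 42 = \left(-959\right) 42 = -40278$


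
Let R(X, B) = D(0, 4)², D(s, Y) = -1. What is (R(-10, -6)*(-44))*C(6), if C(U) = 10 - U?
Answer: -176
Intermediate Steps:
R(X, B) = 1 (R(X, B) = (-1)² = 1)
(R(-10, -6)*(-44))*C(6) = (1*(-44))*(10 - 1*6) = -44*(10 - 6) = -44*4 = -176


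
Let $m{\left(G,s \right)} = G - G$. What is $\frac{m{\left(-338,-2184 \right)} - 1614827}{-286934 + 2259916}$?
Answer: $- \frac{1614827}{1972982} \approx -0.81847$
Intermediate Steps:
$m{\left(G,s \right)} = 0$
$\frac{m{\left(-338,-2184 \right)} - 1614827}{-286934 + 2259916} = \frac{0 - 1614827}{-286934 + 2259916} = - \frac{1614827}{1972982}$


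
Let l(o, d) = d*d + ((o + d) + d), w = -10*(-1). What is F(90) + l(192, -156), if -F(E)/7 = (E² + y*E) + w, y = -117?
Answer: 41156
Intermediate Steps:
w = 10
l(o, d) = o + d² + 2*d (l(o, d) = d² + ((d + o) + d) = d² + (o + 2*d) = o + d² + 2*d)
F(E) = -70 - 7*E² + 819*E (F(E) = -7*((E² - 117*E) + 10) = -7*(10 + E² - 117*E) = -70 - 7*E² + 819*E)
F(90) + l(192, -156) = (-70 - 7*90² + 819*90) + (192 + (-156)² + 2*(-156)) = (-70 - 7*8100 + 73710) + (192 + 24336 - 312) = (-70 - 56700 + 73710) + 24216 = 16940 + 24216 = 41156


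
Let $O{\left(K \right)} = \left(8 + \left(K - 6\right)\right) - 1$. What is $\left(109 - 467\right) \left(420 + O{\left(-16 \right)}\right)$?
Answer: $-144990$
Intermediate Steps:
$O{\left(K \right)} = 1 + K$ ($O{\left(K \right)} = \left(8 + \left(K - 6\right)\right) - 1 = \left(8 + \left(-6 + K\right)\right) - 1 = \left(2 + K\right) - 1 = 1 + K$)
$\left(109 - 467\right) \left(420 + O{\left(-16 \right)}\right) = \left(109 - 467\right) \left(420 + \left(1 - 16\right)\right) = - 358 \left(420 - 15\right) = \left(-358\right) 405 = -144990$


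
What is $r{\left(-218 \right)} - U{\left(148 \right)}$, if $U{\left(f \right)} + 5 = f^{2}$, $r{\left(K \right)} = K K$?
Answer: $25625$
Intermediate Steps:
$r{\left(K \right)} = K^{2}$
$U{\left(f \right)} = -5 + f^{2}$
$r{\left(-218 \right)} - U{\left(148 \right)} = \left(-218\right)^{2} - \left(-5 + 148^{2}\right) = 47524 - \left(-5 + 21904\right) = 47524 - 21899 = 25625$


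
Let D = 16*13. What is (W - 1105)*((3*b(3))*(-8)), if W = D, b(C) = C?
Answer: 64584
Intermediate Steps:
D = 208
W = 208
(W - 1105)*((3*b(3))*(-8)) = (208 - 1105)*((3*3)*(-8)) = -8073*(-8) = -897*(-72) = 64584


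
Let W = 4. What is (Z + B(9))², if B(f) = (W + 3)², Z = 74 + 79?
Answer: 40804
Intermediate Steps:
Z = 153
B(f) = 49 (B(f) = (4 + 3)² = 7² = 49)
(Z + B(9))² = (153 + 49)² = 202² = 40804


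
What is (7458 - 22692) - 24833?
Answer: -40067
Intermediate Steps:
(7458 - 22692) - 24833 = -15234 - 24833 = -40067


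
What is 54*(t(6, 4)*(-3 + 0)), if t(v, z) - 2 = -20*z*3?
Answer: 38556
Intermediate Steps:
t(v, z) = 2 - 60*z (t(v, z) = 2 - 20*z*3 = 2 - 60*z)
54*(t(6, 4)*(-3 + 0)) = 54*((2 - 60*4)*(-3 + 0)) = 54*((2 - 240)*(-3)) = 54*(-238*(-3)) = 54*714 = 38556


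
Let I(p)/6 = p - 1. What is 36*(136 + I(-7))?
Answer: 3168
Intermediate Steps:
I(p) = -6 + 6*p (I(p) = 6*(p - 1) = 6*(-1 + p) = -6 + 6*p)
36*(136 + I(-7)) = 36*(136 + (-6 + 6*(-7))) = 36*(136 + (-6 - 42)) = 36*(136 - 48) = 36*88 = 3168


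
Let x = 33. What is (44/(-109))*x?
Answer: -1452/109 ≈ -13.321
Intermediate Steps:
(44/(-109))*x = (44/(-109))*33 = (44*(-1/109))*33 = -44/109*33 = -1452/109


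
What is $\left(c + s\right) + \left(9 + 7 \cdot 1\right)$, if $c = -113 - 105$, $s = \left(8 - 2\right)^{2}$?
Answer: $-166$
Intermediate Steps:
$s = 36$ ($s = 6^{2} = 36$)
$c = -218$
$\left(c + s\right) + \left(9 + 7 \cdot 1\right) = \left(-218 + 36\right) + \left(9 + 7 \cdot 1\right) = -182 + \left(9 + 7\right) = -182 + 16 = -166$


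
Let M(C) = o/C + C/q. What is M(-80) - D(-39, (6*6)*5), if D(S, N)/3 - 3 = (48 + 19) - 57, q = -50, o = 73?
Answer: -613/16 ≈ -38.313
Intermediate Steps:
M(C) = 73/C - C/50 (M(C) = 73/C + C/(-50) = 73/C + C*(-1/50) = 73/C - C/50)
D(S, N) = 39 (D(S, N) = 9 + 3*((48 + 19) - 57) = 9 + 3*(67 - 57) = 9 + 3*10 = 9 + 30 = 39)
M(-80) - D(-39, (6*6)*5) = (73/(-80) - 1/50*(-80)) - 1*39 = (73*(-1/80) + 8/5) - 39 = (-73/80 + 8/5) - 39 = 11/16 - 39 = -613/16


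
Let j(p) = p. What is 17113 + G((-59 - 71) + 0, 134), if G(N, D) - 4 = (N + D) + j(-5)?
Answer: 17116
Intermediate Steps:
G(N, D) = -1 + D + N (G(N, D) = 4 + ((N + D) - 5) = 4 + ((D + N) - 5) = 4 + (-5 + D + N) = -1 + D + N)
17113 + G((-59 - 71) + 0, 134) = 17113 + (-1 + 134 + ((-59 - 71) + 0)) = 17113 + (-1 + 134 + (-130 + 0)) = 17113 + (-1 + 134 - 130) = 17113 + 3 = 17116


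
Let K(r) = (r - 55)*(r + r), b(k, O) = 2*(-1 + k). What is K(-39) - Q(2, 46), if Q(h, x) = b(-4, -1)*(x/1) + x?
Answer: 7746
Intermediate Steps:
b(k, O) = -2 + 2*k
Q(h, x) = -9*x (Q(h, x) = (-2 + 2*(-4))*(x/1) + x = (-2 - 8)*(x*1) + x = -10*x + x = -9*x)
K(r) = 2*r*(-55 + r) (K(r) = (-55 + r)*(2*r) = 2*r*(-55 + r))
K(-39) - Q(2, 46) = 2*(-39)*(-55 - 39) - (-9)*46 = 2*(-39)*(-94) - 1*(-414) = 7332 + 414 = 7746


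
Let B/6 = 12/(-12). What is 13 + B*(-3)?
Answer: 31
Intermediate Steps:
B = -6 (B = 6*(12/(-12)) = 6*(12*(-1/12)) = 6*(-1) = -6)
13 + B*(-3) = 13 - 6*(-3) = 13 + 18 = 31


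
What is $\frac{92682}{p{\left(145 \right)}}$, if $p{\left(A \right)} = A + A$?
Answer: $\frac{46341}{145} \approx 319.59$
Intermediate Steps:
$p{\left(A \right)} = 2 A$
$\frac{92682}{p{\left(145 \right)}} = \frac{92682}{2 \cdot 145} = \frac{92682}{290} = 92682 \cdot \frac{1}{290} = \frac{46341}{145}$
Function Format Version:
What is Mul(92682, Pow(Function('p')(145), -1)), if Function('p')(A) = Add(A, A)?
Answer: Rational(46341, 145) ≈ 319.59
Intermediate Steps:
Function('p')(A) = Mul(2, A)
Mul(92682, Pow(Function('p')(145), -1)) = Mul(92682, Pow(Mul(2, 145), -1)) = Mul(92682, Pow(290, -1)) = Mul(92682, Rational(1, 290)) = Rational(46341, 145)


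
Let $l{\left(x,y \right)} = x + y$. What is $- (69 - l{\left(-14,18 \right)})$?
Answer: $-65$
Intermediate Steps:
$- (69 - l{\left(-14,18 \right)}) = - (69 - \left(-14 + 18\right)) = - (69 - 4) = \left(-1\right) 65 = -65$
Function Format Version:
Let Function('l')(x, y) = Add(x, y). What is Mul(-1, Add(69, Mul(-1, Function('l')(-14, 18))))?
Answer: -65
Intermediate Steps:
Mul(-1, Add(69, Mul(-1, Function('l')(-14, 18)))) = Mul(-1, Add(69, Mul(-1, Add(-14, 18)))) = Mul(-1, Add(69, Mul(-1, 4))) = Mul(-1, Add(69, -4)) = Mul(-1, 65) = -65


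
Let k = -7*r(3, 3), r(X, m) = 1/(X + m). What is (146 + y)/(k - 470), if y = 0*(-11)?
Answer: -876/2827 ≈ -0.30987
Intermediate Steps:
y = 0
k = -7/6 (k = -7/(3 + 3) = -7/6 ≈ -1.1667)
(146 + y)/(k - 470) = (146 + 0)/(-7/6 - 470) = 146/(-2827/6) = 146*(-6/2827) = -876/2827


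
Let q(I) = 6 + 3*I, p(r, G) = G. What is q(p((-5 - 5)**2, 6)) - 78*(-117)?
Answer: 9150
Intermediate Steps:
q(p((-5 - 5)**2, 6)) - 78*(-117) = (6 + 3*6) - 78*(-117) = (6 + 18) + 9126 = 24 + 9126 = 9150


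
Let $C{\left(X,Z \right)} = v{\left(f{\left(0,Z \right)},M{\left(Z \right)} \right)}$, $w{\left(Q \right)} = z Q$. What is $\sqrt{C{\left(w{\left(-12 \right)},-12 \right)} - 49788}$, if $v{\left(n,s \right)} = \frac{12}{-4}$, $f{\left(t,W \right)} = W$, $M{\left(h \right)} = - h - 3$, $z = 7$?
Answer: $i \sqrt{49791} \approx 223.14 i$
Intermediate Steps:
$M{\left(h \right)} = -3 - h$
$w{\left(Q \right)} = 7 Q$
$v{\left(n,s \right)} = -3$ ($v{\left(n,s \right)} = 12 \left(- \frac{1}{4}\right) = -3$)
$C{\left(X,Z \right)} = -3$
$\sqrt{C{\left(w{\left(-12 \right)},-12 \right)} - 49788} = \sqrt{-3 - 49788} = \sqrt{-49791} = i \sqrt{49791}$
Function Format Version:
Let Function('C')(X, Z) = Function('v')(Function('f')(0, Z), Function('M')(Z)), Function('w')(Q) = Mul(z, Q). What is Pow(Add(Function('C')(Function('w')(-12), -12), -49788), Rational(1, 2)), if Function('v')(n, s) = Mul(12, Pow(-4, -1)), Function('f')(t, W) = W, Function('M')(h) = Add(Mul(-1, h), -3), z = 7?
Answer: Mul(I, Pow(49791, Rational(1, 2))) ≈ Mul(223.14, I)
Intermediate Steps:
Function('M')(h) = Add(-3, Mul(-1, h))
Function('w')(Q) = Mul(7, Q)
Function('v')(n, s) = -3 (Function('v')(n, s) = Mul(12, Rational(-1, 4)) = -3)
Function('C')(X, Z) = -3
Pow(Add(Function('C')(Function('w')(-12), -12), -49788), Rational(1, 2)) = Pow(Add(-3, -49788), Rational(1, 2)) = Pow(-49791, Rational(1, 2)) = Mul(I, Pow(49791, Rational(1, 2)))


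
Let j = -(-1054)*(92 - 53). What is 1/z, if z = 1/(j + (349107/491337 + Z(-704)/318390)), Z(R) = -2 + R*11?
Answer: 32477767325146/790084785 ≈ 41107.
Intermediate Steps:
Z(R) = -2 + 11*R
j = 41106 (j = -(-1054)*39 = -17*(-2418) = 41106)
z = 790084785/32477767325146 (z = 1/(41106 + (349107/491337 + (-2 + 11*(-704))/318390)) = 1/(41106 + (349107*(1/491337) + (-2 - 7744)*(1/318390))) = 1/(41106 + (10579/14889 - 7746*1/318390)) = 1/(41106 + (10579/14889 - 1291/53065)) = 1/(41106 + 542152936/790084785) = 1/(32477767325146/790084785) = 790084785/32477767325146 ≈ 2.4327e-5)
1/z = 1/(790084785/32477767325146) = 32477767325146/790084785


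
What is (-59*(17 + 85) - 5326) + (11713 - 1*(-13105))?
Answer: 13474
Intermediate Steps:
(-59*(17 + 85) - 5326) + (11713 - 1*(-13105)) = (-59*102 - 5326) + (11713 + 13105) = (-6018 - 5326) + 24818 = -11344 + 24818 = 13474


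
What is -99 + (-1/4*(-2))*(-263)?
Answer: -461/2 ≈ -230.50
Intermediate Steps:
-99 + (-1/4*(-2))*(-263) = -99 + (-1*¼*(-2))*(-263) = -99 - ¼*(-2)*(-263) = -99 + (½)*(-263) = -99 - 263/2 = -461/2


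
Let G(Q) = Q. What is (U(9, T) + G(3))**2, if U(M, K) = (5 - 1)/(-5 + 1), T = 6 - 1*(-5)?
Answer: 4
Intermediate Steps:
T = 11 (T = 6 + 5 = 11)
U(M, K) = -1 (U(M, K) = 4/(-4) = 4*(-1/4) = -1)
(U(9, T) + G(3))**2 = (-1 + 3)**2 = 2**2 = 4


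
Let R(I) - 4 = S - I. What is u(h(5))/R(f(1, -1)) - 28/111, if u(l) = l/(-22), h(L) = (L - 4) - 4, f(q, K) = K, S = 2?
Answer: -3979/17094 ≈ -0.23277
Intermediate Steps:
h(L) = -8 + L (h(L) = (-4 + L) - 4 = -8 + L)
u(l) = -l/22 (u(l) = l*(-1/22) = -l/22)
R(I) = 6 - I (R(I) = 4 + (2 - I) = 6 - I)
u(h(5))/R(f(1, -1)) - 28/111 = (-(-8 + 5)/22)/(6 - 1*(-1)) - 28/111 = (-1/22*(-3))/(6 + 1) - 28*1/111 = (3/22)/7 - 28/111 = (3/22)*(1/7) - 28/111 = 3/154 - 28/111 = -3979/17094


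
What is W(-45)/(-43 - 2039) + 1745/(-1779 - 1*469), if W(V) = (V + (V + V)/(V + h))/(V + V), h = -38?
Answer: -50272919/64744648 ≈ -0.77648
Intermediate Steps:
W(V) = (V + 2*V/(-38 + V))/(2*V) (W(V) = (V + (V + V)/(V - 38))/(V + V) = (V + (2*V)/(-38 + V))/((2*V)) = (V + 2*V/(-38 + V))*(1/(2*V)) = (V + 2*V/(-38 + V))/(2*V))
W(-45)/(-43 - 2039) + 1745/(-1779 - 1*469) = ((-36 - 45)/(2*(-38 - 45)))/(-43 - 2039) + 1745/(-1779 - 1*469) = ((1/2)*(-81)/(-83))/(-2082) + 1745/(-1779 - 469) = ((1/2)*(-1/83)*(-81))*(-1/2082) + 1745/(-2248) = (81/166)*(-1/2082) + 1745*(-1/2248) = -27/115204 - 1745/2248 = -50272919/64744648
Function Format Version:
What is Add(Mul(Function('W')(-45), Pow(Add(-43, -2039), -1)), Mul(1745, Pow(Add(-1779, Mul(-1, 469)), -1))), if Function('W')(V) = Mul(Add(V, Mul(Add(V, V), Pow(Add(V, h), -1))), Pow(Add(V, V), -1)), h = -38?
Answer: Rational(-50272919, 64744648) ≈ -0.77648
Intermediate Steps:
Function('W')(V) = Mul(Rational(1, 2), Pow(V, -1), Add(V, Mul(2, V, Pow(Add(-38, V), -1)))) (Function('W')(V) = Mul(Add(V, Mul(Add(V, V), Pow(Add(V, -38), -1))), Pow(Add(V, V), -1)) = Mul(Add(V, Mul(Mul(2, V), Pow(Add(-38, V), -1))), Pow(Mul(2, V), -1)) = Mul(Add(V, Mul(2, V, Pow(Add(-38, V), -1))), Mul(Rational(1, 2), Pow(V, -1))) = Mul(Rational(1, 2), Pow(V, -1), Add(V, Mul(2, V, Pow(Add(-38, V), -1)))))
Add(Mul(Function('W')(-45), Pow(Add(-43, -2039), -1)), Mul(1745, Pow(Add(-1779, Mul(-1, 469)), -1))) = Add(Mul(Mul(Rational(1, 2), Pow(Add(-38, -45), -1), Add(-36, -45)), Pow(Add(-43, -2039), -1)), Mul(1745, Pow(Add(-1779, Mul(-1, 469)), -1))) = Add(Mul(Mul(Rational(1, 2), Pow(-83, -1), -81), Pow(-2082, -1)), Mul(1745, Pow(Add(-1779, -469), -1))) = Add(Mul(Mul(Rational(1, 2), Rational(-1, 83), -81), Rational(-1, 2082)), Mul(1745, Pow(-2248, -1))) = Add(Mul(Rational(81, 166), Rational(-1, 2082)), Mul(1745, Rational(-1, 2248))) = Add(Rational(-27, 115204), Rational(-1745, 2248)) = Rational(-50272919, 64744648)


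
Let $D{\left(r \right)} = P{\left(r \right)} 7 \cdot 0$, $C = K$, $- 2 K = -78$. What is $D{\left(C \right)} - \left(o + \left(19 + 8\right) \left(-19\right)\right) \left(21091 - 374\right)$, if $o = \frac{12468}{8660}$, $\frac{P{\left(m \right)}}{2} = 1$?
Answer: $\frac{22944657576}{2165} \approx 1.0598 \cdot 10^{7}$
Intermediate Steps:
$P{\left(m \right)} = 2$ ($P{\left(m \right)} = 2 \cdot 1 = 2$)
$K = 39$ ($K = \left(- \frac{1}{2}\right) \left(-78\right) = 39$)
$C = 39$
$o = \frac{3117}{2165}$ ($o = 12468 \cdot \frac{1}{8660} = \frac{3117}{2165} \approx 1.4397$)
$D{\left(r \right)} = 0$ ($D{\left(r \right)} = 2 \cdot 7 \cdot 0 = 14 \cdot 0 = 0$)
$D{\left(C \right)} - \left(o + \left(19 + 8\right) \left(-19\right)\right) \left(21091 - 374\right) = 0 - \left(\frac{3117}{2165} + \left(19 + 8\right) \left(-19\right)\right) \left(21091 - 374\right) = 0 - \left(\frac{3117}{2165} + 27 \left(-19\right)\right) 20717 = 0 - \left(\frac{3117}{2165} - 513\right) 20717 = 0 - \left(- \frac{1107528}{2165}\right) 20717 = 0 - - \frac{22944657576}{2165} = 0 + \frac{22944657576}{2165} = \frac{22944657576}{2165}$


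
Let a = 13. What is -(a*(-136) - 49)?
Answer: 1817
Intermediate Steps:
-(a*(-136) - 49) = -(13*(-136) - 49) = -(-1768 - 49) = -1*(-1817) = 1817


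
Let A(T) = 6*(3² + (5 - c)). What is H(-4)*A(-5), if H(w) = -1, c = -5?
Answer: -114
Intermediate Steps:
A(T) = 114 (A(T) = 6*(3² + (5 - 1*(-5))) = 6*(9 + (5 + 5)) = 6*(9 + 10) = 6*19 = 114)
H(-4)*A(-5) = -1*114 = -114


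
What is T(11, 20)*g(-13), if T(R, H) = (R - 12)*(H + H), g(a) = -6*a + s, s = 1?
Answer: -3160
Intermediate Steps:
g(a) = 1 - 6*a (g(a) = -6*a + 1 = 1 - 6*a)
T(R, H) = 2*H*(-12 + R) (T(R, H) = (-12 + R)*(2*H) = 2*H*(-12 + R))
T(11, 20)*g(-13) = (2*20*(-12 + 11))*(1 - 6*(-13)) = (2*20*(-1))*(1 + 78) = -40*79 = -3160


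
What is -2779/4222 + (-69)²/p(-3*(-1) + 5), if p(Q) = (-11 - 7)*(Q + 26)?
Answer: -1211205/143548 ≈ -8.4376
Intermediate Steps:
p(Q) = -468 - 18*Q (p(Q) = -18*(26 + Q) = -468 - 18*Q)
-2779/4222 + (-69)²/p(-3*(-1) + 5) = -2779/4222 + (-69)²/(-468 - 18*(-3*(-1) + 5)) = -2779*1/4222 + 4761/(-468 - 18*(3 + 5)) = -2779/4222 + 4761/(-468 - 18*8) = -2779/4222 + 4761/(-468 - 144) = -2779/4222 + 4761/(-612) = -2779/4222 + 4761*(-1/612) = -2779/4222 - 529/68 = -1211205/143548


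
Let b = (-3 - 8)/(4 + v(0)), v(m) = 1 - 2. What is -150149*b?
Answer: 1651639/3 ≈ 5.5055e+5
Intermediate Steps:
v(m) = -1
b = -11/3 (b = (-3 - 8)/(4 - 1) = -11/3 ≈ -3.6667)
-150149*b = -150149*(-11/3) = 1651639/3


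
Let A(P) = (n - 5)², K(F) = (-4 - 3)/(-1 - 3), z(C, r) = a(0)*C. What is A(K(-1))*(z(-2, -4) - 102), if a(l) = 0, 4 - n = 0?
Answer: -102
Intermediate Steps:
n = 4 (n = 4 - 1*0 = 4 + 0 = 4)
z(C, r) = 0 (z(C, r) = 0*C = 0)
K(F) = 7/4 (K(F) = -7/(-4) = -7*(-¼) = 7/4)
A(P) = 1 (A(P) = (4 - 5)² = (-1)² = 1)
A(K(-1))*(z(-2, -4) - 102) = 1*(0 - 102) = 1*(-102) = -102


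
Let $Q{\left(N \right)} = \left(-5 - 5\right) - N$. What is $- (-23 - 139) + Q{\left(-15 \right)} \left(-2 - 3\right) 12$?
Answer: $-138$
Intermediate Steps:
$Q{\left(N \right)} = -10 - N$ ($Q{\left(N \right)} = \left(-5 - 5\right) - N = -10 - N$)
$- (-23 - 139) + Q{\left(-15 \right)} \left(-2 - 3\right) 12 = - (-23 - 139) + \left(-10 - -15\right) \left(-2 - 3\right) 12 = - (-23 - 139) + \left(-10 + 15\right) \left(\left(-5\right) 12\right) = \left(-1\right) \left(-162\right) + 5 \left(-60\right) = 162 - 300 = -138$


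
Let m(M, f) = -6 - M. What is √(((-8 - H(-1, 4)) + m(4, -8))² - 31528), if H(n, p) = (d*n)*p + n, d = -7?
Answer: I*√29503 ≈ 171.76*I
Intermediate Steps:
H(n, p) = n - 7*n*p (H(n, p) = (-7*n)*p + n = -7*n*p + n = n - 7*n*p)
√(((-8 - H(-1, 4)) + m(4, -8))² - 31528) = √(((-8 - (-1)*(1 - 7*4)) + (-6 - 1*4))² - 31528) = √(((-8 - (-1)*(1 - 28)) + (-6 - 4))² - 31528) = √(((-8 - (-1)*(-27)) - 10)² - 31528) = √(((-8 - 1*27) - 10)² - 31528) = √(((-8 - 27) - 10)² - 31528) = √((-35 - 10)² - 31528) = √((-45)² - 31528) = √(2025 - 31528) = √(-29503) = I*√29503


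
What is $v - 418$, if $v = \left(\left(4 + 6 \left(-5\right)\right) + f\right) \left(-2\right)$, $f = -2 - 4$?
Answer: $-354$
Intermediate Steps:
$f = -6$ ($f = -2 - 4 = -6$)
$v = 64$ ($v = \left(\left(4 + 6 \left(-5\right)\right) - 6\right) \left(-2\right) = \left(\left(4 - 30\right) - 6\right) \left(-2\right) = \left(-26 - 6\right) \left(-2\right) = \left(-32\right) \left(-2\right) = 64$)
$v - 418 = 64 - 418 = -354$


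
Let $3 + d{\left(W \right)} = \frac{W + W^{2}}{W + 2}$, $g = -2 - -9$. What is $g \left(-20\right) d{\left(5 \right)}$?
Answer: $-180$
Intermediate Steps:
$g = 7$ ($g = -2 + 9 = 7$)
$d{\left(W \right)} = -3 + \frac{W + W^{2}}{2 + W}$ ($d{\left(W \right)} = -3 + \frac{W + W^{2}}{W + 2} = -3 + \frac{W + W^{2}}{2 + W}$)
$g \left(-20\right) d{\left(5 \right)} = 7 \left(-20\right) \frac{-6 + 5^{2} - 10}{2 + 5} = - 140 \frac{-6 + 25 - 10}{7} = - 140 \cdot \frac{1}{7} \cdot 9 = \left(-140\right) \frac{9}{7} = -180$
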